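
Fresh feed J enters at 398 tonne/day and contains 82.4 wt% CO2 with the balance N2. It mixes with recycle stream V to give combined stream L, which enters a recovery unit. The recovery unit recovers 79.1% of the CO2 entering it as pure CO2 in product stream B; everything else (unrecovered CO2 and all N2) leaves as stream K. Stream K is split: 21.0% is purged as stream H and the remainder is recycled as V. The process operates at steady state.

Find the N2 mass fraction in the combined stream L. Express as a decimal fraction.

0.459

N2 enters only via J and leaves only via the purge: 398×0.176 = 0.210×(N2 in K), and the recovery unit passes all N2, so N2 in L = N2 in K = 333.56 tonne/day.
CO2 in L: m_A = 398×0.824 + (1−0.210)·(1−0.791)·m_A, so m_A = 327.95/0.8349 = 392.81 tonne/day.
L = 392.81 + 333.56 = 726.37 tonne/day.
N2 fraction in L = 333.56/726.37 = 0.459.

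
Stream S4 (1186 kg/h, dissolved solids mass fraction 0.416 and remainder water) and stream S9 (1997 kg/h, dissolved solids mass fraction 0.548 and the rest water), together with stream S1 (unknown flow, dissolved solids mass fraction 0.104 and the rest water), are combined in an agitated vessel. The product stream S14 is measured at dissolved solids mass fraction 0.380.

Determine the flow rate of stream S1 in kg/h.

Let S1 be the unknown flow. Total out = 3183 + S1.
dissolved solids balance: 1587.7 + 0.104·S1 = 0.380·(3183 + S1)
(0.104 − 0.380)·S1 = 0.380×3183 − 1587.7 = -378.19
S1 = -378.19 / -0.276 = 1370.3 kg/h

1370 kg/h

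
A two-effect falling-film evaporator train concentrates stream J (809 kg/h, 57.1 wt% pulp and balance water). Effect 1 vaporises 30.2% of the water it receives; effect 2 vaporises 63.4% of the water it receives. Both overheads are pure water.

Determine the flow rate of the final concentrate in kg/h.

550.6 kg/h

water in feed = 809×0.429 = 347.06 kg/h.
After stage 1: water left = (1−0.302)×347.06 = 242.25; stream total = 704.19 kg/h.
After stage 2: water left = (1−0.634)×242.25 = 88.663; final concentrate = 550.6 kg/h.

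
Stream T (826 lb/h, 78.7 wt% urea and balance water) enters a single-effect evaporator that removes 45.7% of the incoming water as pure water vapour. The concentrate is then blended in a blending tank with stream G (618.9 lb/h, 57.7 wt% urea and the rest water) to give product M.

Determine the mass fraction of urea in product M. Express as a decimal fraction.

Vapour removed = 0.457×0.213×826 = 80.404 lb/h; concentrate = 745.6 lb/h.
urea reaching the mixer = 650.06 (from concentrate) + 618.9×0.577 = 1007.2 lb/h.
Product flow = 745.6 + 618.9 = 1364.5 lb/h; urea fraction = 0.7381.

0.7381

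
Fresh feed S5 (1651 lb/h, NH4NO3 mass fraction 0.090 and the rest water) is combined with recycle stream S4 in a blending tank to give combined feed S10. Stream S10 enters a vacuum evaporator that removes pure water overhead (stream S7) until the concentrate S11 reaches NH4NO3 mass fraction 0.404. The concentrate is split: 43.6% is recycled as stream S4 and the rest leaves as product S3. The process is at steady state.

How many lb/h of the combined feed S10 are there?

Overall NH4NO3 balance (none leaves overhead): NH4NO3 in fresh feed = NH4NO3 in product, i.e. 1651×0.090 = (1−0.436)·S11·0.404.
S11 = 148.59/(0.404×0.564) = 652.12 lb/h.
Recycle S4 = 0.436×652.12 = 284.33 lb/h.
Combined feed S10 = 1651 + 284.33 = 1935.3 lb/h.

1935 lb/h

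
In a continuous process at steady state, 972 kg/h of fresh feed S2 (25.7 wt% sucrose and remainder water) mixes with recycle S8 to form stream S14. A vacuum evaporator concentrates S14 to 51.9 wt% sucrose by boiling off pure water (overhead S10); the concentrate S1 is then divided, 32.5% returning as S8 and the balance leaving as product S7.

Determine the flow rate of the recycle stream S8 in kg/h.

231.7 kg/h

Overall sucrose balance (none leaves overhead): sucrose in fresh feed = sucrose in product, i.e. 972×0.257 = (1−0.325)·S1·0.519.
S1 = 249.8/(0.519×0.675) = 713.06 kg/h.
Recycle S8 = 0.325×713.06 = 231.75 kg/h.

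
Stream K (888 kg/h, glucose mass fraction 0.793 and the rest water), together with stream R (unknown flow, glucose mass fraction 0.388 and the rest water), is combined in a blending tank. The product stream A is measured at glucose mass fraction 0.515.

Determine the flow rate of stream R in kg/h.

Let R be the unknown flow. Total out = 888 + R.
glucose balance: 704.18 + 0.388·R = 0.515·(888 + R)
(0.388 − 0.515)·R = 0.515×888 − 704.18 = -246.86
R = -246.86 / -0.127 = 1943.8 kg/h

1944 kg/h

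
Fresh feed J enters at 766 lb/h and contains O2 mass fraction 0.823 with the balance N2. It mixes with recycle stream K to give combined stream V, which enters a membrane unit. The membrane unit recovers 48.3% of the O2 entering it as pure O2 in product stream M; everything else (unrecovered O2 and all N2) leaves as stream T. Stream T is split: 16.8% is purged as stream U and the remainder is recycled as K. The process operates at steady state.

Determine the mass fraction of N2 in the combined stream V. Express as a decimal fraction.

N2 enters only via J and leaves only via the purge: 766×0.177 = 0.168×(N2 in T), and the membrane unit passes all N2, so N2 in V = N2 in T = 807.04 lb/h.
O2 in V: m_A = 766×0.823 + (1−0.168)·(1−0.483)·m_A, so m_A = 630.42/0.5699 = 1106.3 lb/h.
V = 1106.3 + 807.04 = 1913.3 lb/h.
N2 fraction in V = 807.04/1913.3 = 0.422.

0.422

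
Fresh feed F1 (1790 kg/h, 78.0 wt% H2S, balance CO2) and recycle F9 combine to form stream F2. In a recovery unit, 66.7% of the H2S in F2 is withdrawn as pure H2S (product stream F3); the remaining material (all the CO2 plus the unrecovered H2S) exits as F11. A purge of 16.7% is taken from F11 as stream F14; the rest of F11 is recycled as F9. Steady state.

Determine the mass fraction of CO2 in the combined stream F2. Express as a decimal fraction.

0.550

CO2 enters only via F1 and leaves only via the purge: 1790×0.220 = 0.167×(CO2 in F11), and the recovery unit passes all CO2, so CO2 in F2 = CO2 in F11 = 2358.1 kg/h.
H2S in F2: m_A = 1790×0.780 + (1−0.167)·(1−0.667)·m_A, so m_A = 1396.2/0.7226 = 1932.2 kg/h.
F2 = 1932.2 + 2358.1 = 4290.2 kg/h.
CO2 fraction in F2 = 2358.1/4290.2 = 0.550.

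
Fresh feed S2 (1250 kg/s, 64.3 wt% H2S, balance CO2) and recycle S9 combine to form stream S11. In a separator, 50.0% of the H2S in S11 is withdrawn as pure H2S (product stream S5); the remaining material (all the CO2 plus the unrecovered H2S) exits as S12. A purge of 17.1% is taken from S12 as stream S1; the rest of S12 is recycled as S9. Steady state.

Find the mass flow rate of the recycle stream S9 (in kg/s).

CO2 enters only via S2 and leaves only via the purge: 1250×0.357 = 0.171×(CO2 in S12), and the separator passes all CO2, so CO2 in S11 = CO2 in S12 = 2609.6 kg/s.
H2S in S11: m_A = 1250×0.643 + (1−0.171)·(1−0.500)·m_A, so m_A = 803.75/0.5855 = 1372.8 kg/s.
S12 = (1−0.500)×1372.8 + 2609.6 = 3296 kg/s.
Recycle S9 = (1−0.171)×3296 = 2732.4 kg/s.

2732 kg/s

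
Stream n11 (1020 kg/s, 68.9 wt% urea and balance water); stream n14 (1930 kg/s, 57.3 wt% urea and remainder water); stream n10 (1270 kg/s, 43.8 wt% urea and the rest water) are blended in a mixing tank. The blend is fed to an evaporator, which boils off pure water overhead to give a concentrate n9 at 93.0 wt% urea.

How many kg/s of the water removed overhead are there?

urea entering = 1020×0.689 + 1930×0.573 + 1270×0.438 = 2364.9 kg/s.
All urea reports to n9, so n9 = 2364.9/0.930 = 2542.9 kg/s.
Total feed = 4220 kg/s; overhead = 4220 − 2542.9 = 1677.1 kg/s.

1677 kg/s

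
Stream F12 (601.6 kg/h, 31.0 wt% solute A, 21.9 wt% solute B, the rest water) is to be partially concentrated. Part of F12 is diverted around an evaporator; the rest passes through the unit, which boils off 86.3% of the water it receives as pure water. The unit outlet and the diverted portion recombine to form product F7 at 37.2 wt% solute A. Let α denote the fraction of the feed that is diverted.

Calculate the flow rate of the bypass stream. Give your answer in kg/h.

All 601.6×0.310 = 186.5 kg/h of solute A reaches F7, so F7 = 186.5/0.372 = 501.33 kg/h and vapour = 100.27 kg/h.
The evaporator receives (1−α)·601.6 of feed at 0.471 water and removes 0.863 of that water:
0.863×0.471×(1−α)×601.6 = 100.27
(1−α) = 100.27/244.53 = 0.4100;  α = 0.5900.
Bypass flow = 0.5900×601.6 = 354.93 kg/h.

354.9 kg/h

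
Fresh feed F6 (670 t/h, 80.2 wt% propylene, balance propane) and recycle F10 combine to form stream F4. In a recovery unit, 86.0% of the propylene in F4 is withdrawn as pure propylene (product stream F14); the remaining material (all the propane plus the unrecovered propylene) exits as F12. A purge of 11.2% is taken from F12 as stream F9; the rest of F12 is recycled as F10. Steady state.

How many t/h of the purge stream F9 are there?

142.3 t/h

propane enters only via F6 and leaves only via the purge: 670×0.198 = 0.112×(propane in F12), and the recovery unit passes all propane, so propane in F4 = propane in F12 = 1184.5 t/h.
propylene in F4: m_A = 670×0.802 + (1−0.112)·(1−0.860)·m_A, so m_A = 537.34/0.8757 = 613.63 t/h.
F12 = (1−0.860)×613.63 + 1184.5 = 1270.4 t/h.
Purge F9 = 0.112×1270.4 = 142.28 t/h.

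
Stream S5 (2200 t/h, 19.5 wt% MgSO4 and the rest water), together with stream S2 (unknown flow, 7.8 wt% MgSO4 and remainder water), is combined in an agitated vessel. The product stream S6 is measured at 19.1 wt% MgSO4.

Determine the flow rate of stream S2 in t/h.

Let S2 be the unknown flow. Total out = 2200 + S2.
MgSO4 balance: 429 + 0.078·S2 = 0.191·(2200 + S2)
(0.078 − 0.191)·S2 = 0.191×2200 − 429 = -8.8
S2 = -8.8 / -0.113 = 77.876 t/h

77.88 t/h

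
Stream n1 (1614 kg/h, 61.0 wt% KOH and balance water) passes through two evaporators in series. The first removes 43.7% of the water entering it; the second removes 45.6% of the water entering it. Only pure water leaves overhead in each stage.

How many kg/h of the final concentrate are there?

1177 kg/h

water in feed = 1614×0.390 = 629.46 kg/h.
After stage 1: water left = (1−0.437)×629.46 = 354.39; stream total = 1338.9 kg/h.
After stage 2: water left = (1−0.456)×354.39 = 192.79; final concentrate = 1177.3 kg/h.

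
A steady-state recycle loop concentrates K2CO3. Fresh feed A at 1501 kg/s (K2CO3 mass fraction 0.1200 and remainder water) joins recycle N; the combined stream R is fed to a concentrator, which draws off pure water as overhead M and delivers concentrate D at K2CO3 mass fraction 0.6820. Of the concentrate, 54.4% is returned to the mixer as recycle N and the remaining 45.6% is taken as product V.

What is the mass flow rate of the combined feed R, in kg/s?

1816 kg/s

Overall K2CO3 balance (none leaves overhead): K2CO3 in fresh feed = K2CO3 in product, i.e. 1501×0.120 = (1−0.544)·D·0.682.
D = 180.12/(0.682×0.456) = 579.18 kg/s.
Recycle N = 0.544×579.18 = 315.07 kg/s.
Combined feed R = 1501 + 315.07 = 1816.1 kg/s.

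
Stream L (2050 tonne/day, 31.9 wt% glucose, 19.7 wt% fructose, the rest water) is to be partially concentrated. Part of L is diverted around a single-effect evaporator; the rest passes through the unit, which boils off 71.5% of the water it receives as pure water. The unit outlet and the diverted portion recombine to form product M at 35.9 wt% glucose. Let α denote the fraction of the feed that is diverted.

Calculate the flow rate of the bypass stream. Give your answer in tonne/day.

All 2050×0.319 = 653.95 tonne/day of glucose reaches M, so M = 653.95/0.359 = 1821.6 tonne/day and vapour = 228.41 tonne/day.
The evaporator receives (1−α)·2050 of feed at 0.484 water and removes 0.715 of that water:
0.715×0.484×(1−α)×2050 = 228.41
(1−α) = 228.41/709.42 = 0.3220;  α = 0.6780.
Bypass flow = 0.6780×2050 = 1390 tonne/day.

1390 tonne/day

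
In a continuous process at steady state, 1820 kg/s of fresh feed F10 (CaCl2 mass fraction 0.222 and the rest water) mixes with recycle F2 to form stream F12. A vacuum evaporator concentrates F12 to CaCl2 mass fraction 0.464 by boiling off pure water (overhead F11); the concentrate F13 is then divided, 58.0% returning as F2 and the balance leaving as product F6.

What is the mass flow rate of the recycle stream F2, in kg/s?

1202 kg/s

Overall CaCl2 balance (none leaves overhead): CaCl2 in fresh feed = CaCl2 in product, i.e. 1820×0.222 = (1−0.580)·F13·0.464.
F13 = 404.04/(0.464×0.420) = 2073.3 kg/s.
Recycle F2 = 0.580×2073.3 = 1202.5 kg/s.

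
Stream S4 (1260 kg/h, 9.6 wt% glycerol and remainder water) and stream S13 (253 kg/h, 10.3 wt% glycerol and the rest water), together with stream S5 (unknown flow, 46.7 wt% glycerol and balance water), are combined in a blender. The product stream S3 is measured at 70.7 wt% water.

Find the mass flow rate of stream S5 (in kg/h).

1703 kg/h

Let S5 be the unknown flow. Total out = 1513 + S5.
water balance: 1366 + 0.533·S5 = 0.707·(1513 + S5)
(0.533 − 0.707)·S5 = 0.707×1513 − 1366 = -296.29
S5 = -296.29 / -0.174 = 1702.8 kg/h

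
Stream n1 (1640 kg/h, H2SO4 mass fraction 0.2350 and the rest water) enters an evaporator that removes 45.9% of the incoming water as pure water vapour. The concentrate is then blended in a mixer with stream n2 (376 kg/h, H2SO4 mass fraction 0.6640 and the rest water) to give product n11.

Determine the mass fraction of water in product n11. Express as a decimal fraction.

Vapour removed = 0.459×0.765×1640 = 575.86 kg/h; concentrate = 1064.1 kg/h.
water reaching the mixer = 678.74 (from concentrate) + 376×0.336 = 805.07 kg/h.
Product flow = 1064.1 + 376 = 1440.1 kg/h; water fraction = 0.5590.

0.5590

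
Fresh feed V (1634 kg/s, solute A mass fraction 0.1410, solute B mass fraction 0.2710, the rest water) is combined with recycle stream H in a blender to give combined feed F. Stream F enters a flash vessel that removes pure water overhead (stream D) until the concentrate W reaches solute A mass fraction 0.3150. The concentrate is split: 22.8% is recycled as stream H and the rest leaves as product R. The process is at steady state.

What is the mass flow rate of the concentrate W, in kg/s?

Overall solute A balance (none leaves overhead): solute A in fresh feed = solute A in product, i.e. 1634×0.141 = (1−0.228)·W·0.315.
W = 230.39/(0.315×0.772) = 947.42 kg/s.

947.4 kg/s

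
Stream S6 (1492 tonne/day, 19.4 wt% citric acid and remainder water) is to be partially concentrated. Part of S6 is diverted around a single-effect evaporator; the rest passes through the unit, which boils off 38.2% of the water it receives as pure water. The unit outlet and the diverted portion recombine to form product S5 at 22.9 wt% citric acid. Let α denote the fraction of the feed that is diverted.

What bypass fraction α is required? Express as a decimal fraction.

All 1492×0.194 = 289.45 tonne/day of citric acid reaches S5, so S5 = 289.45/0.229 = 1264 tonne/day and vapour = 228.03 tonne/day.
The evaporator receives (1−α)·1492 of feed at 0.806 water and removes 0.382 of that water:
0.382×0.806×(1−α)×1492 = 228.03
(1−α) = 228.03/459.37 = 0.4964;  α = 0.5036.

0.504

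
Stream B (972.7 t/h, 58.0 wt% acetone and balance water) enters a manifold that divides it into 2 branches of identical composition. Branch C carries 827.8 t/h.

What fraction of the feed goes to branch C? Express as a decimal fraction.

Fraction to C = 827.8/972.7 = 0.8510.

0.851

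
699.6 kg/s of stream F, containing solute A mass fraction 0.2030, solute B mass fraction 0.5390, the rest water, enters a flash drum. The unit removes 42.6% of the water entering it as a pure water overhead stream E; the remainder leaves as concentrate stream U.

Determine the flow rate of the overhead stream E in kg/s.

76.89 kg/s

water entering = 699.6×0.258 = 180.5 kg/s; overhead removed = 0.426×180.5 = 76.892 kg/s.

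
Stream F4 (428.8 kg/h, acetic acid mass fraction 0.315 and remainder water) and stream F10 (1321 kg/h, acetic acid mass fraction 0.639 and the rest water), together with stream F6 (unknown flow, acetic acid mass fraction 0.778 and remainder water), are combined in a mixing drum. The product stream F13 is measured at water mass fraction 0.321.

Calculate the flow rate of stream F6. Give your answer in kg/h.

Let F6 be the unknown flow. Total out = 1749.8 + F6.
water balance: 770.61 + 0.222·F6 = 0.321·(1749.8 + F6)
(0.222 − 0.321)·F6 = 0.321×1749.8 − 770.61 = -208.92
F6 = -208.92 / -0.099 = 2110.3 kg/h

2110 kg/h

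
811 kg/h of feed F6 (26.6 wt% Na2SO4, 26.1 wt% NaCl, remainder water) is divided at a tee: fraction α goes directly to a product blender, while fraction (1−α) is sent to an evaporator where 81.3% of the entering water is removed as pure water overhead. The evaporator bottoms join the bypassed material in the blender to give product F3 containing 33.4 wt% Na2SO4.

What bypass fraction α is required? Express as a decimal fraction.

All 811×0.266 = 215.73 kg/h of Na2SO4 reaches F3, so F3 = 215.73/0.334 = 645.89 kg/h and vapour = 165.11 kg/h.
The evaporator receives (1−α)·811 of feed at 0.473 water and removes 0.813 of that water:
0.813×0.473×(1−α)×811 = 165.11
(1−α) = 165.11/311.87 = 0.5294;  α = 0.4706.

0.471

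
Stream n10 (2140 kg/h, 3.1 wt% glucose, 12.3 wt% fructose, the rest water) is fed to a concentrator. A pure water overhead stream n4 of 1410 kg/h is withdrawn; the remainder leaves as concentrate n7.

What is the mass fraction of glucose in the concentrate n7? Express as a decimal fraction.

glucose is not removed: 2140×0.031 = 66.34 kg/h of glucose enters n7.
Concentrate = 2140 − 1410 = 730 kg/h.
Mass fraction = 66.34/730 = 0.091.

0.091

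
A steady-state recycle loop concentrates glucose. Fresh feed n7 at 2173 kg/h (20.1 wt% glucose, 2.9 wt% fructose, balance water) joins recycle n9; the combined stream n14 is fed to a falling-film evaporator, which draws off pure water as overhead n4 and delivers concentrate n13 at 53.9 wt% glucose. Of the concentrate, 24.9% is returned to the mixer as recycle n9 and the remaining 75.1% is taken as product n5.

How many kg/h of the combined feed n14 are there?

Overall glucose balance (none leaves overhead): glucose in fresh feed = glucose in product, i.e. 2173×0.201 = (1−0.249)·n13·0.539.
n13 = 436.77/(0.539×0.751) = 1079 kg/h.
Recycle n9 = 0.249×1079 = 268.67 kg/h.
Combined feed n14 = 2173 + 268.67 = 2441.7 kg/h.

2442 kg/h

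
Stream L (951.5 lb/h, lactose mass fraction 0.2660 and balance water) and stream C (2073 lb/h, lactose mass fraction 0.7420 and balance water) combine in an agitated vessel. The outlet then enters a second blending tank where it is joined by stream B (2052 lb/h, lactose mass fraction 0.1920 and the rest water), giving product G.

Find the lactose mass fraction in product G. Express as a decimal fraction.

Overall, product flow = 5076.5 lb/h.
lactose in = 951.5×0.266 + 2073×0.742 + 2052×0.192 = 2185.2 lb/h.
lactose fraction in G = 0.4305.

0.4305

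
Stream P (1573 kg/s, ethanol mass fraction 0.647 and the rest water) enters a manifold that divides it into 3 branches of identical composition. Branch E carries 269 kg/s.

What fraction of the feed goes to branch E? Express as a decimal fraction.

Fraction to E = 269/1573 = 0.1710.

0.171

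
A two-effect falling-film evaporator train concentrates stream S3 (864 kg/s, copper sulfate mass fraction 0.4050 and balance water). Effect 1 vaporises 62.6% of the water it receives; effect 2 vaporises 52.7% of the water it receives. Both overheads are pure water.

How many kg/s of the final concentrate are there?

440.9 kg/s

water in feed = 864×0.595 = 514.08 kg/s.
After stage 1: water left = (1−0.626)×514.08 = 192.27; stream total = 542.19 kg/s.
After stage 2: water left = (1−0.527)×192.27 = 90.942; final concentrate = 440.86 kg/s.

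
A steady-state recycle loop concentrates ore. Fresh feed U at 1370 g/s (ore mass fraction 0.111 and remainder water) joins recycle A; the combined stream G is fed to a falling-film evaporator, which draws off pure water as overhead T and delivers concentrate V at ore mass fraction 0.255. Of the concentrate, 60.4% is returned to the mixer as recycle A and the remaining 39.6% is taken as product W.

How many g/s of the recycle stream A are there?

Overall ore balance (none leaves overhead): ore in fresh feed = ore in product, i.e. 1370×0.111 = (1−0.604)·V·0.255.
V = 152.07/(0.255×0.396) = 1505.9 g/s.
Recycle A = 0.604×1505.9 = 909.59 g/s.

909.6 g/s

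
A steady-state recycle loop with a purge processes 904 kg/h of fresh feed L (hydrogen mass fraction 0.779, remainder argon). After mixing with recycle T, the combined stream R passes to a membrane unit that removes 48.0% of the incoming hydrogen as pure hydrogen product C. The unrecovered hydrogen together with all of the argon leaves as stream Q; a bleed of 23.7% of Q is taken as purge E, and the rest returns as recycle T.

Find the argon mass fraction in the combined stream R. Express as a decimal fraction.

0.419

argon enters only via L and leaves only via the purge: 904×0.221 = 0.237×(argon in Q), and the membrane unit passes all argon, so argon in R = argon in Q = 842.97 kg/h.
hydrogen in R: m_A = 904×0.779 + (1−0.237)·(1−0.480)·m_A, so m_A = 704.22/0.6032 = 1167.4 kg/h.
R = 1167.4 + 842.97 = 2010.4 kg/h.
argon fraction in R = 842.97/2010.4 = 0.419.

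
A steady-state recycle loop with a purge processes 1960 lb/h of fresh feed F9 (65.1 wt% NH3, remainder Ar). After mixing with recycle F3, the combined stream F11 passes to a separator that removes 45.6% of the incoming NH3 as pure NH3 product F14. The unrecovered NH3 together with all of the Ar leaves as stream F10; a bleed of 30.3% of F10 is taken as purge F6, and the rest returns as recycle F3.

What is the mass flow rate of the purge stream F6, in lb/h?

Ar enters only via F9 and leaves only via the purge: 1960×0.349 = 0.303×(Ar in F10), and the separator passes all Ar, so Ar in F11 = Ar in F10 = 2257.6 lb/h.
NH3 in F11: m_A = 1960×0.651 + (1−0.303)·(1−0.456)·m_A, so m_A = 1276/0.6208 = 2055.2 lb/h.
F10 = (1−0.456)×2055.2 + 2257.6 = 3375.6 lb/h.
Purge F6 = 0.303×3375.6 = 1022.8 lb/h.

1023 lb/h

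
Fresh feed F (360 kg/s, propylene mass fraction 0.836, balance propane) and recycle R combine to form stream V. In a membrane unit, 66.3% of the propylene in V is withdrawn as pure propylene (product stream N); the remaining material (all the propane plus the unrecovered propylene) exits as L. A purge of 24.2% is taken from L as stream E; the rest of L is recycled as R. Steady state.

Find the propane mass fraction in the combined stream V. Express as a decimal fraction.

propane enters only via F and leaves only via the purge: 360×0.164 = 0.242×(propane in L), and the membrane unit passes all propane, so propane in V = propane in L = 243.97 kg/s.
propylene in V: m_A = 360×0.836 + (1−0.242)·(1−0.663)·m_A, so m_A = 300.96/0.7446 = 404.22 kg/s.
V = 404.22 + 243.97 = 648.18 kg/s.
propane fraction in V = 243.97/648.18 = 0.376.

0.376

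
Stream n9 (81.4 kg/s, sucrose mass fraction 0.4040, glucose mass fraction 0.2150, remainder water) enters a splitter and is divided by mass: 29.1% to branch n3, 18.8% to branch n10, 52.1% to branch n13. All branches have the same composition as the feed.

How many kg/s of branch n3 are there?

Branch n3 flow = 0.291×81.4 = 23.687 kg/s.

23.69 kg/s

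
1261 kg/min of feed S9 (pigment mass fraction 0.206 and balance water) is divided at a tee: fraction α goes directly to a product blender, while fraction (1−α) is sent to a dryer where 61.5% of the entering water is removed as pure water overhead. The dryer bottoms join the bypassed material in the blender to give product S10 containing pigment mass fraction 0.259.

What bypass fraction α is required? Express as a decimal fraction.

0.581

All 1261×0.206 = 259.77 kg/min of pigment reaches S10, so S10 = 259.77/0.259 = 1003 kg/min and vapour = 258.04 kg/min.
The evaporator receives (1−α)·1261 of feed at 0.794 water and removes 0.615 of that water:
0.615×0.794×(1−α)×1261 = 258.04
(1−α) = 258.04/615.76 = 0.4191;  α = 0.5809.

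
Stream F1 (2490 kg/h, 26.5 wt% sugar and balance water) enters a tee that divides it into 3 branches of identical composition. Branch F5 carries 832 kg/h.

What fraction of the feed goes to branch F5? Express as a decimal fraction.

0.334

Fraction to F5 = 832/2490 = 0.3341.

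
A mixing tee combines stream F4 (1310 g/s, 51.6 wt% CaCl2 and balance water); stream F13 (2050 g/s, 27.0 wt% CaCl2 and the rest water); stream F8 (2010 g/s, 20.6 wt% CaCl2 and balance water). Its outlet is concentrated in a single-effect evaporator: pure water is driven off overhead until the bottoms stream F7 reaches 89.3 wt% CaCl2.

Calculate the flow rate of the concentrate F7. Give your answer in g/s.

CaCl2 entering = 1310×0.516 + 2050×0.270 + 2010×0.206 = 1643.5 g/s.
All CaCl2 reports to F7, so F7 = 1643.5/0.893 = 1840.4 g/s.

1840 g/s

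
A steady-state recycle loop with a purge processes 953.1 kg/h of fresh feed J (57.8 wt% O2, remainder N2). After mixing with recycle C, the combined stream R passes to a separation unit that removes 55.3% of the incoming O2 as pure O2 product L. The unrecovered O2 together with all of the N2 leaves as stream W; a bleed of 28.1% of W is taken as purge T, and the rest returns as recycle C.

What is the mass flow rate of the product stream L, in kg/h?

O2 in R: m_A = 953.1×0.578 + (1−0.281)·(1−0.553)·m_A, so m_A = 550.89/0.6786 = 811.8 kg/h.
Product L = 0.553×811.8 = 448.92 kg/h.

448.9 kg/h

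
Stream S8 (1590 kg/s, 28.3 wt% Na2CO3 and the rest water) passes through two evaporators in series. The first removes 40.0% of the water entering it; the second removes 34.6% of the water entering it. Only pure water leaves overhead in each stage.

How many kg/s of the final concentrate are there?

water in feed = 1590×0.717 = 1140 kg/s.
After stage 1: water left = (1−0.400)×1140 = 684.02; stream total = 1134 kg/s.
After stage 2: water left = (1−0.346)×684.02 = 447.35; final concentrate = 897.32 kg/s.

897.3 kg/s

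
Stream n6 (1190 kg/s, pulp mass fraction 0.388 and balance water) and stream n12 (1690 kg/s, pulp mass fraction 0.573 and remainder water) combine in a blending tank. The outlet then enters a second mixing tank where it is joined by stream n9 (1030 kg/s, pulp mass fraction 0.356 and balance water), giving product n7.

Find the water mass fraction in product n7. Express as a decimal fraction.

Overall, product flow = 3910 kg/s.
water in = 1190×0.612 + 1690×0.427 + 1030×0.644 = 2113.2 kg/s.
water fraction in n7 = 0.540.

0.540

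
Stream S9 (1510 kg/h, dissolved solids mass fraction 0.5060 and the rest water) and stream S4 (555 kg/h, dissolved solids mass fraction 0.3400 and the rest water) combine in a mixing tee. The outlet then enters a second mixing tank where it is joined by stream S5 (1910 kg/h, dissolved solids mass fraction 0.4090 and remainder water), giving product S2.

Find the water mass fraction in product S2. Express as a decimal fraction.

Overall, product flow = 3975 kg/h.
water in = 1510×0.494 + 555×0.660 + 1910×0.591 = 2241 kg/h.
water fraction in S2 = 0.5638.

0.5638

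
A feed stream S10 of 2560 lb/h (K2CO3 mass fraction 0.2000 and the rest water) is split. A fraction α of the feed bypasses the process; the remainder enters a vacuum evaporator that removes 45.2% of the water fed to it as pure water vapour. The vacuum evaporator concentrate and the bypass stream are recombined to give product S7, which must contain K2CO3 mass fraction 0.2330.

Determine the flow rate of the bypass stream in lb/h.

All 2560×0.200 = 512 lb/h of K2CO3 reaches S7, so S7 = 512/0.233 = 2197.4 lb/h and vapour = 362.58 lb/h.
The evaporator receives (1−α)·2560 of feed at 0.800 water and removes 0.452 of that water:
0.452×0.800×(1−α)×2560 = 362.58
(1−α) = 362.58/925.7 = 0.3917;  α = 0.6083.
Bypass flow = 0.6083×2560 = 1557.3 lb/h.

1557 lb/h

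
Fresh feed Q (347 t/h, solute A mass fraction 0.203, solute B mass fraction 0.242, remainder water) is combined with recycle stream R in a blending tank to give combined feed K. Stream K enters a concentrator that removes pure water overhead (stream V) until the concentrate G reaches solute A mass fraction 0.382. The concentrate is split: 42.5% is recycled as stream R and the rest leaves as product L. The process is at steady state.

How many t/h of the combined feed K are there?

483.3 t/h

Overall solute A balance (none leaves overhead): solute A in fresh feed = solute A in product, i.e. 347×0.203 = (1−0.425)·G·0.382.
G = 70.441/(0.382×0.575) = 320.7 t/h.
Recycle R = 0.425×320.7 = 136.3 t/h.
Combined feed K = 347 + 136.3 = 483.3 t/h.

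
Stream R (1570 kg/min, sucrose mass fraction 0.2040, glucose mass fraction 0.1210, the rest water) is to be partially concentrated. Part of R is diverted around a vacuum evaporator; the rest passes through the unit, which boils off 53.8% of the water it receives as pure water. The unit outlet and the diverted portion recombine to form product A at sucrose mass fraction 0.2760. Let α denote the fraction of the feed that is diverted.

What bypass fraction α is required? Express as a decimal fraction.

0.282

All 1570×0.204 = 320.28 kg/min of sucrose reaches A, so A = 320.28/0.276 = 1160.4 kg/min and vapour = 409.57 kg/min.
The evaporator receives (1−α)·1570 of feed at 0.675 water and removes 0.538 of that water:
0.538×0.675×(1−α)×1570 = 409.57
(1−α) = 409.57/570.15 = 0.7184;  α = 0.2816.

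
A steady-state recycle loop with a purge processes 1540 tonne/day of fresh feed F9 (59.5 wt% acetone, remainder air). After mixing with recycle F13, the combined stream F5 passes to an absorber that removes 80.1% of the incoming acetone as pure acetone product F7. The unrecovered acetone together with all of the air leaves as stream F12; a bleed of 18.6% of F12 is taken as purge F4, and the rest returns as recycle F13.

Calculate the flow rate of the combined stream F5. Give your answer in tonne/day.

4447 tonne/day

air enters only via F9 and leaves only via the purge: 1540×0.405 = 0.186×(air in F12), and the absorber passes all air, so air in F5 = air in F12 = 3353.2 tonne/day.
acetone in F5: m_A = 1540×0.595 + (1−0.186)·(1−0.801)·m_A, so m_A = 916.3/0.8380 = 1093.4 tonne/day.
F5 = 1093.4 + 3353.2 = 4446.6 tonne/day.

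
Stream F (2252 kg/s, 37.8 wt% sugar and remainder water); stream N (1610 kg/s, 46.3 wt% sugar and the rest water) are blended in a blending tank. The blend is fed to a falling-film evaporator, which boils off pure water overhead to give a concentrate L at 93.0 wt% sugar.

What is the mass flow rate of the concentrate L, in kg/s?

sugar entering = 2252×0.378 + 1610×0.463 = 1596.7 kg/s.
All sugar reports to L, so L = 1596.7/0.930 = 1716.9 kg/s.

1717 kg/s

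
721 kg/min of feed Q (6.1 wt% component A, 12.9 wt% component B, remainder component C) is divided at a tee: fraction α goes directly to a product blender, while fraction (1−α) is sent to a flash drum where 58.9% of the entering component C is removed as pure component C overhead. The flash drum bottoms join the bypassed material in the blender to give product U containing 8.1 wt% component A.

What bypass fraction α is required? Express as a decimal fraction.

0.482

All 721×0.061 = 43.981 kg/min of component A reaches U, so U = 43.981/0.081 = 542.98 kg/min and vapour = 178.02 kg/min.
The evaporator receives (1−α)·721 of feed at 0.810 component C and removes 0.589 of that component C:
0.589×0.810×(1−α)×721 = 178.02
(1−α) = 178.02/343.98 = 0.5175;  α = 0.4825.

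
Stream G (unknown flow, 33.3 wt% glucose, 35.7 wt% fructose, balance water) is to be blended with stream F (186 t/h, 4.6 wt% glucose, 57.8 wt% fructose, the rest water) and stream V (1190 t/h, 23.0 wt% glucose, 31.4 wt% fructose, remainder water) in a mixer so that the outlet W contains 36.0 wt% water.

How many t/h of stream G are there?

2344 t/h

Let G be the unknown flow. Total out = 1376 + G.
water balance: 612.58 + 0.310·G = 0.360·(1376 + G)
(0.310 − 0.360)·G = 0.360×1376 − 612.58 = -117.22
G = -117.22 / -0.050 = 2344.3 t/h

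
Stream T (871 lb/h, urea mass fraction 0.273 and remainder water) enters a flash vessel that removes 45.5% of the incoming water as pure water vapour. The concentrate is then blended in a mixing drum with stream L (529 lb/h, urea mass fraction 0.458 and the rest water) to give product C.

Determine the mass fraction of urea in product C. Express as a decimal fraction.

Vapour removed = 0.455×0.727×871 = 288.11 lb/h; concentrate = 582.89 lb/h.
urea reaching the mixer = 237.78 (from concentrate) + 529×0.458 = 480.07 lb/h.
Product flow = 582.89 + 529 = 1111.9 lb/h; urea fraction = 0.432.

0.432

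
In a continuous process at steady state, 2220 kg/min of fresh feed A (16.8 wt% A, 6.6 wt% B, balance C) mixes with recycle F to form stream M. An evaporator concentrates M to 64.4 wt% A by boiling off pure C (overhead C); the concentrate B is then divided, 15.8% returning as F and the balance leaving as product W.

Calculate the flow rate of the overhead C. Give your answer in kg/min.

1641 kg/min

Overall A balance (none leaves overhead): A in fresh feed = A in product, i.e. 2220×0.168 = (1−0.158)·B·0.644.
B = 372.96/(0.644×0.842) = 687.8 kg/min.
Recycle F = 0.158×687.8 = 108.67 kg/min.
Combined feed M = 2220 + 108.67 = 2328.7 kg/min.
Overhead C = M − B = 2328.7 − 687.8 = 1640.9 kg/min.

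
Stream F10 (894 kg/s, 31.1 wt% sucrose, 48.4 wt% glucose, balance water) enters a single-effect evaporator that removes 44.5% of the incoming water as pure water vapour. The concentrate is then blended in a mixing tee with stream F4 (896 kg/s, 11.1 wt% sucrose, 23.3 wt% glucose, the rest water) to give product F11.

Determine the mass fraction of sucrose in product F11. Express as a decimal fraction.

Vapour removed = 0.445×0.205×894 = 81.555 kg/s; concentrate = 812.44 kg/s.
sucrose reaching the mixer = 278.03 (from concentrate) + 896×0.111 = 377.49 kg/s.
Product flow = 812.44 + 896 = 1708.4 kg/s; sucrose fraction = 0.2210.

0.2210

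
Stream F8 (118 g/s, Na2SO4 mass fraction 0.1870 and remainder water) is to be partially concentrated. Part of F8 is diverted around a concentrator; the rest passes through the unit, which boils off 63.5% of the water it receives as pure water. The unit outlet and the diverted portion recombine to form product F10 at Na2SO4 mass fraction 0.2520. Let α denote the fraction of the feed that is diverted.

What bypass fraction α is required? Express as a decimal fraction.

0.500

All 118×0.187 = 22.066 g/s of Na2SO4 reaches F10, so F10 = 22.066/0.252 = 87.563 g/s and vapour = 30.437 g/s.
The evaporator receives (1−α)·118 of feed at 0.813 water and removes 0.635 of that water:
0.635×0.813×(1−α)×118 = 30.437
(1−α) = 30.437/60.918 = 0.4996;  α = 0.5004.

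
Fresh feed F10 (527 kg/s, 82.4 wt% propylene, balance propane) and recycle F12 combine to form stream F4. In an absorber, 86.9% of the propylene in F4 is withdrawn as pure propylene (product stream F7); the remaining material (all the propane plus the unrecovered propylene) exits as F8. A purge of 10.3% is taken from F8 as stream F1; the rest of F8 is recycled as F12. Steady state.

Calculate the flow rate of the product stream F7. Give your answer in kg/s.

427.6 kg/s

propylene in F4: m_A = 527×0.824 + (1−0.103)·(1−0.869)·m_A, so m_A = 434.25/0.8825 = 492.07 kg/s.
Product F7 = 0.869×492.07 = 427.61 kg/s.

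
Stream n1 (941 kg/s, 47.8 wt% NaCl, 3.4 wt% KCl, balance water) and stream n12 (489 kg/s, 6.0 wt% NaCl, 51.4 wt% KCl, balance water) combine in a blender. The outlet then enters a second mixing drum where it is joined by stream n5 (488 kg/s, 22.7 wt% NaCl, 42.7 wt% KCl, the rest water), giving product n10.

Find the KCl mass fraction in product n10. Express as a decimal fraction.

0.256

Overall, product flow = 1918 kg/s.
KCl in = 941×0.034 + 489×0.514 + 488×0.427 = 491.72 kg/s.
KCl fraction in n10 = 0.256.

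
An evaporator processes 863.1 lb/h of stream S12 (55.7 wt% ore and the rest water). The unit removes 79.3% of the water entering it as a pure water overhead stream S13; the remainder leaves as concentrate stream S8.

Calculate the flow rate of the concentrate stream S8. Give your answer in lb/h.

559.9 lb/h

water entering = 863.1×0.443 = 382.35 lb/h; overhead removed = 0.793×382.35 = 303.21 lb/h.
Concentrate = 863.1 − 303.21 = 559.89 lb/h.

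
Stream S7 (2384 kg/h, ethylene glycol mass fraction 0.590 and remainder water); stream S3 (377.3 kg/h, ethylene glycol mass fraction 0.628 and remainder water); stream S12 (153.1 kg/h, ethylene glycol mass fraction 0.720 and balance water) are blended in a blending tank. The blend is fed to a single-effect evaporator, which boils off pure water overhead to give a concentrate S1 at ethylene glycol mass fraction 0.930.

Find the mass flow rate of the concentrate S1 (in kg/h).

ethylene glycol entering = 2384×0.590 + 377.3×0.628 + 153.1×0.720 = 1753.7 kg/h.
All ethylene glycol reports to S1, so S1 = 1753.7/0.930 = 1885.7 kg/h.

1886 kg/h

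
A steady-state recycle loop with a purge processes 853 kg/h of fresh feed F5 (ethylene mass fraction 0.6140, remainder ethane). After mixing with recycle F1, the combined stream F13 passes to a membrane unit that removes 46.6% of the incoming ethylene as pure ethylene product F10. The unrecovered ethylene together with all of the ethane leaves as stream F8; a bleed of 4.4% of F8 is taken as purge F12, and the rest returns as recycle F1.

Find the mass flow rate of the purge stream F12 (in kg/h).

ethane enters only via F5 and leaves only via the purge: 853×0.386 = 0.044×(ethane in F8), and the membrane unit passes all ethane, so ethane in F13 = ethane in F8 = 7483.1 kg/h.
ethylene in F13: m_A = 853×0.614 + (1−0.044)·(1−0.466)·m_A, so m_A = 523.74/0.4895 = 1070 kg/h.
F8 = (1−0.466)×1070 + 7483.1 = 8054.5 kg/h.
Purge F12 = 0.044×8054.5 = 354.4 kg/h.

354.4 kg/h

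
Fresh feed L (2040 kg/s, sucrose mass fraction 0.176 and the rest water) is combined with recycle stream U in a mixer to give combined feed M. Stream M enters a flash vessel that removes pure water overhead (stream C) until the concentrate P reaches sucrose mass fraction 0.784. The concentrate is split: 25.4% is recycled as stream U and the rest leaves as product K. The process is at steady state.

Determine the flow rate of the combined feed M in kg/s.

2196 kg/s

Overall sucrose balance (none leaves overhead): sucrose in fresh feed = sucrose in product, i.e. 2040×0.176 = (1−0.254)·P·0.784.
P = 359.04/(0.784×0.746) = 613.89 kg/s.
Recycle U = 0.254×613.89 = 155.93 kg/s.
Combined feed M = 2040 + 155.93 = 2195.9 kg/s.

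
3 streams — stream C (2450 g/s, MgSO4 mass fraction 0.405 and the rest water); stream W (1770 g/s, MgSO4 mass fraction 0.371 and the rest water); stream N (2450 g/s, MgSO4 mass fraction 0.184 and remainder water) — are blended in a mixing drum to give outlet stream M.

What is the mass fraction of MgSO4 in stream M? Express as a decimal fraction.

Total flow out = 2450 + 1770 + 2450 = 6670 g/s.
MgSO4 in = 2450×0.405 + 1770×0.371 + 2450×0.184 = 2099.7 g/s.
MgSO4 mass fraction in M = 2099.7/6670 = 0.315.

0.315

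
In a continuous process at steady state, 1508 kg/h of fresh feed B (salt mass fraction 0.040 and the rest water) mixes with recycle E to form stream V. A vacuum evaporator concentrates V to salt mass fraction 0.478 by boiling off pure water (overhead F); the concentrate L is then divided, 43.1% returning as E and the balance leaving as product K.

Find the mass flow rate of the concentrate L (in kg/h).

Overall salt balance (none leaves overhead): salt in fresh feed = salt in product, i.e. 1508×0.040 = (1−0.431)·L·0.478.
L = 60.32/(0.478×0.569) = 221.78 kg/h.

221.8 kg/h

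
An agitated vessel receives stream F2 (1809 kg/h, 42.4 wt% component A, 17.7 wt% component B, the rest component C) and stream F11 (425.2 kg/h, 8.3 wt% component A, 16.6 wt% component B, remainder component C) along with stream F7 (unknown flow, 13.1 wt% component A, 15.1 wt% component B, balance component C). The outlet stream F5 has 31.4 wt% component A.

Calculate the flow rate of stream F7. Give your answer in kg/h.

550.6 kg/h

Let F7 be the unknown flow. Total out = 2234.2 + F7.
component A balance: 802.31 + 0.131·F7 = 0.314·(2234.2 + F7)
(0.131 − 0.314)·F7 = 0.314×2234.2 − 802.31 = -100.77
F7 = -100.77 / -0.183 = 550.65 kg/h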